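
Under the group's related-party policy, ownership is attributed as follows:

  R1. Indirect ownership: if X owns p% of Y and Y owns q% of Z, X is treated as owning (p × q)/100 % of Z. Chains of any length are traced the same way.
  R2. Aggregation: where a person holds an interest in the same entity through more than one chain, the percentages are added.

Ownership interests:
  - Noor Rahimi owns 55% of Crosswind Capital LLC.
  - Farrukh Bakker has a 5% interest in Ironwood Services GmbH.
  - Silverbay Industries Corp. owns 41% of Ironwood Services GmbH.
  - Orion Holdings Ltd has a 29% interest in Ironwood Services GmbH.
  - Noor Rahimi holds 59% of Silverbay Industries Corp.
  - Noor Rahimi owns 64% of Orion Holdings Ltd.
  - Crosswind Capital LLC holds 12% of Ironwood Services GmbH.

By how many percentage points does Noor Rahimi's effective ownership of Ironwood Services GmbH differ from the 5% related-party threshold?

Chain via Orion Holdings Ltd (R1): 64% × 29% = 18.56% of Ironwood Services GmbH.
Chain via Crosswind Capital LLC (R1): 55% × 12% = 6.6% of Ironwood Services GmbH.
Chain via Silverbay Industries Corp. (R1): 59% × 41% = 24.19% of Ironwood Services GmbH.
Aggregating (R2): 18.56% + 6.6% + 24.19% = 49.35%.
49.35% exceeds the 5% threshold by 44.35 percentage points.

44.35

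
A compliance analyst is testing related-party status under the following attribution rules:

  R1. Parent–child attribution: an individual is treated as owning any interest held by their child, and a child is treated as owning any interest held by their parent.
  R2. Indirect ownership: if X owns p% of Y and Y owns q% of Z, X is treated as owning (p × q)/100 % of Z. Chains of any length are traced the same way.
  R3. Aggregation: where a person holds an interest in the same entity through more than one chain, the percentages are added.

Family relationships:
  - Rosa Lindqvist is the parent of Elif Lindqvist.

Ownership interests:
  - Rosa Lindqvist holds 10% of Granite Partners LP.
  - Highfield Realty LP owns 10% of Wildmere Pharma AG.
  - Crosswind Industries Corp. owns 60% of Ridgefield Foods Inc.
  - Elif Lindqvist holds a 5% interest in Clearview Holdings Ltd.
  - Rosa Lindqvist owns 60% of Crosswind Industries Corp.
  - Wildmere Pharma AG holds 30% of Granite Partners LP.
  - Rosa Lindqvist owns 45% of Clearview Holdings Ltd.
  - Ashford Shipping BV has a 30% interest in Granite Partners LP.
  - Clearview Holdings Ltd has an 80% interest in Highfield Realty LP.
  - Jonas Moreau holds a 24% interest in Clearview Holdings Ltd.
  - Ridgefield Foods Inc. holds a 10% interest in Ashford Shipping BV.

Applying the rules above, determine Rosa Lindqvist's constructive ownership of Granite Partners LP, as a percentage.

By parent–child attribution (R1), Rosa Lindqvist is treated as also owning Elif Lindqvist's interest in Clearview Holdings Ltd, giving 45% + 5% = 50%.
Chain via Crosswind Industries Corp. → Ridgefield Foods Inc. → Ashford Shipping BV (R2): 60% × 60% × 10% × 30% = 1.08% of Granite Partners LP.
Chain via Clearview Holdings Ltd → Highfield Realty LP → Wildmere Pharma AG (R2): 50% × 80% × 10% × 30% = 1.2% of Granite Partners LP.
Direct interest in Granite Partners LP: 10%.
Aggregating (R3): 1.08% + 1.2% + 10% = 12.28%.

12.28%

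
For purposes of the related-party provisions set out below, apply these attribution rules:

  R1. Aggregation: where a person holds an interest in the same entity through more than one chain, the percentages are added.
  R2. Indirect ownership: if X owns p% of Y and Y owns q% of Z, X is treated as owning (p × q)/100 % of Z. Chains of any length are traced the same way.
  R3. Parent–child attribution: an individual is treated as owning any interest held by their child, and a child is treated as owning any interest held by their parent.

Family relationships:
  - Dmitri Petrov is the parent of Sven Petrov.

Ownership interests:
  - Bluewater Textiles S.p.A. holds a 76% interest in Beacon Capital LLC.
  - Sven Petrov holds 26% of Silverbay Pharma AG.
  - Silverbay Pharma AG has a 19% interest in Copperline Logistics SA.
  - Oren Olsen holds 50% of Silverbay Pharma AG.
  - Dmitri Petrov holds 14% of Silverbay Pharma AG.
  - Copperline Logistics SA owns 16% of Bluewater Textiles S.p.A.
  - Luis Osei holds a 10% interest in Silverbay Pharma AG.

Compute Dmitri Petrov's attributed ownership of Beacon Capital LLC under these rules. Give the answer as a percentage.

By parent–child attribution (R3), Dmitri Petrov is treated as also owning Sven Petrov's interest in Silverbay Pharma AG, giving 14% + 26% = 40%.
Chain via Silverbay Pharma AG → Copperline Logistics SA → Bluewater Textiles S.p.A. (R2): 40% × 19% × 16% × 76% = 0.92416% of Beacon Capital LLC.

0.92416%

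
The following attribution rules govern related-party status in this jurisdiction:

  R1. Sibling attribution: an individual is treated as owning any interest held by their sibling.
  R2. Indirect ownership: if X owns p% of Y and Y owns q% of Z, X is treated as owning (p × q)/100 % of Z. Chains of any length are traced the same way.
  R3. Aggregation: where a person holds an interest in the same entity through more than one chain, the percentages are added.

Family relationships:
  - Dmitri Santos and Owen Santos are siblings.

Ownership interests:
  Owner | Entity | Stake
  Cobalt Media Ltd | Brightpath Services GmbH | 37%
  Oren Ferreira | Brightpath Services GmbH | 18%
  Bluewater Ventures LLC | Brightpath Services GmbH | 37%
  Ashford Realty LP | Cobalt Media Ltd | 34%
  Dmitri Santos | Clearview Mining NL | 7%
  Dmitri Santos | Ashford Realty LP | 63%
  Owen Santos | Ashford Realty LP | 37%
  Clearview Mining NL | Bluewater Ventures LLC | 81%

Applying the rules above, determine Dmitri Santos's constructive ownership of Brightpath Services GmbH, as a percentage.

14.6779%

By sibling attribution (R1), Dmitri Santos is treated as also owning Owen Santos's interest in Ashford Realty LP, giving 63% + 37% = 100%.
Chain via Clearview Mining NL → Bluewater Ventures LLC (R2): 7% × 81% × 37% = 2.0979% of Brightpath Services GmbH.
Chain via Ashford Realty LP → Cobalt Media Ltd (R2): 100% × 34% × 37% = 12.58% of Brightpath Services GmbH.
Aggregating (R3): 2.0979% + 12.58% = 14.6779%.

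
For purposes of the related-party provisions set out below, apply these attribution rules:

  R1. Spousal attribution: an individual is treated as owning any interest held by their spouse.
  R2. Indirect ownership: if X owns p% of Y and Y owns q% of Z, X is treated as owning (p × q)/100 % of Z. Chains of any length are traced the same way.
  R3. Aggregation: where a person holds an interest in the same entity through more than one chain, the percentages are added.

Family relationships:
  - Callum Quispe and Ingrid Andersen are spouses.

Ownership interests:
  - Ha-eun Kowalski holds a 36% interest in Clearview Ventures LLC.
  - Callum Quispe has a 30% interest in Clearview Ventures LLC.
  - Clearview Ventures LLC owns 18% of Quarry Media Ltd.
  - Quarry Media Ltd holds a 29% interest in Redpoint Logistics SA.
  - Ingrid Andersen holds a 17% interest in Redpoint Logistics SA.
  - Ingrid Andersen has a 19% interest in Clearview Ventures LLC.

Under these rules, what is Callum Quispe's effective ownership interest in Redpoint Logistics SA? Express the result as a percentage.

By spousal attribution (R1), Callum Quispe is treated as also owning Ingrid Andersen's interest in Clearview Ventures LLC, giving 30% + 19% = 49%.
By spousal attribution (R1), Callum Quispe is treated as owning Ingrid Andersen's 17% interest in Redpoint Logistics SA.
Chain via Clearview Ventures LLC → Quarry Media Ltd (R2): 49% × 18% × 29% = 2.5578% of Redpoint Logistics SA.
Direct interest in Redpoint Logistics SA: 17%.
Aggregating (R3): 2.5578% + 17% = 19.5578%.

19.5578%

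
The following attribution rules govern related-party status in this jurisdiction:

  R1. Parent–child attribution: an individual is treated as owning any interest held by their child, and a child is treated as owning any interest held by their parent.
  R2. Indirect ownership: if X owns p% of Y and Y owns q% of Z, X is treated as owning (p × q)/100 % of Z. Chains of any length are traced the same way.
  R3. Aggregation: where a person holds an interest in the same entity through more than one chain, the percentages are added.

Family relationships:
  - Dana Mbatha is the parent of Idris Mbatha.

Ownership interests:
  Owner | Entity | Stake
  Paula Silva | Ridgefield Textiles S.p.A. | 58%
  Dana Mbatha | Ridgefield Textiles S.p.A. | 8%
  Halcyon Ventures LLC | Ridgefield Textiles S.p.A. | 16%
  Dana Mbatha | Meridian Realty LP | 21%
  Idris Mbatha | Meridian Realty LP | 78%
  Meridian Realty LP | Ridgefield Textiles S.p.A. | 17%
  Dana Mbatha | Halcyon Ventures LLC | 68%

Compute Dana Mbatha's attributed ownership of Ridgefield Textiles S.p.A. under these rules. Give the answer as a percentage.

35.71%

By parent–child attribution (R1), Dana Mbatha is treated as also owning Idris Mbatha's interest in Meridian Realty LP, giving 21% + 78% = 99%.
Chain via Meridian Realty LP (R2): 99% × 17% = 16.83% of Ridgefield Textiles S.p.A.
Chain via Halcyon Ventures LLC (R2): 68% × 16% = 10.88% of Ridgefield Textiles S.p.A.
Direct interest in Ridgefield Textiles S.p.A: 8%.
Aggregating (R3): 16.83% + 10.88% + 8% = 35.71%.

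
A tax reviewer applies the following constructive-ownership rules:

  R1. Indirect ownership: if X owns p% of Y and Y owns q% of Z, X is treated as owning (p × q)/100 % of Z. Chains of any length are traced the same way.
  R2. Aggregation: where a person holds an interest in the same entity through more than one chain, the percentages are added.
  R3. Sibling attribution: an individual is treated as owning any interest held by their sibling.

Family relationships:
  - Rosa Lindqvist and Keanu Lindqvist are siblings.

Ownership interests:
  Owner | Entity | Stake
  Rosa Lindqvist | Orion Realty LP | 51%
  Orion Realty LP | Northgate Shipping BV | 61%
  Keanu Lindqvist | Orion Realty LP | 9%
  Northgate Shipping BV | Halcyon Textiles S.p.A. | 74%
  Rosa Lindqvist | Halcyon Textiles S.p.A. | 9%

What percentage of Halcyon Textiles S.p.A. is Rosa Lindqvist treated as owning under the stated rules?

By sibling attribution (R3), Rosa Lindqvist is treated as also owning Keanu Lindqvist's interest in Orion Realty LP, giving 51% + 9% = 60%.
Chain via Orion Realty LP → Northgate Shipping BV (R1): 60% × 61% × 74% = 27.084% of Halcyon Textiles S.p.A.
Direct interest in Halcyon Textiles S.p.A: 9%.
Aggregating (R2): 27.084% + 9% = 36.084%.

36.084%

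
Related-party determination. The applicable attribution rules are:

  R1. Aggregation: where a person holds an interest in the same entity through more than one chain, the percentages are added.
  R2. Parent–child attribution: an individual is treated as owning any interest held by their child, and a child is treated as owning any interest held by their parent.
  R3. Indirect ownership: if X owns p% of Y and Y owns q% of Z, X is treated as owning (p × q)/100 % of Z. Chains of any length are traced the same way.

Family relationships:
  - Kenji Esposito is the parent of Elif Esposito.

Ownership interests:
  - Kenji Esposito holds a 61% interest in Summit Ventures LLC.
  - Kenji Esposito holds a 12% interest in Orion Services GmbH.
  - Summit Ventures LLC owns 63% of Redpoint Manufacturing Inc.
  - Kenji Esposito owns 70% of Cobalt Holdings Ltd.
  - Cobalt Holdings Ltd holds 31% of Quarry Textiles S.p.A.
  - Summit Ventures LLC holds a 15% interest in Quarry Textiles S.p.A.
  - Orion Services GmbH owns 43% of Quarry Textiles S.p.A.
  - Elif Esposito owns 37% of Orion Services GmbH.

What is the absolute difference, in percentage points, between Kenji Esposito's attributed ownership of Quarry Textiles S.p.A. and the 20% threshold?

By parent–child attribution (R2), Kenji Esposito is treated as also owning Elif Esposito's interest in Orion Services GmbH, giving 12% + 37% = 49%.
Chain via Orion Services GmbH (R3): 49% × 43% = 21.07% of Quarry Textiles S.p.A.
Chain via Summit Ventures LLC (R3): 61% × 15% = 9.15% of Quarry Textiles S.p.A.
Chain via Cobalt Holdings Ltd (R3): 70% × 31% = 21.7% of Quarry Textiles S.p.A.
Aggregating (R1): 21.07% + 9.15% + 21.7% = 51.92%.
51.92% exceeds the 20% threshold by 31.92 percentage points.

31.92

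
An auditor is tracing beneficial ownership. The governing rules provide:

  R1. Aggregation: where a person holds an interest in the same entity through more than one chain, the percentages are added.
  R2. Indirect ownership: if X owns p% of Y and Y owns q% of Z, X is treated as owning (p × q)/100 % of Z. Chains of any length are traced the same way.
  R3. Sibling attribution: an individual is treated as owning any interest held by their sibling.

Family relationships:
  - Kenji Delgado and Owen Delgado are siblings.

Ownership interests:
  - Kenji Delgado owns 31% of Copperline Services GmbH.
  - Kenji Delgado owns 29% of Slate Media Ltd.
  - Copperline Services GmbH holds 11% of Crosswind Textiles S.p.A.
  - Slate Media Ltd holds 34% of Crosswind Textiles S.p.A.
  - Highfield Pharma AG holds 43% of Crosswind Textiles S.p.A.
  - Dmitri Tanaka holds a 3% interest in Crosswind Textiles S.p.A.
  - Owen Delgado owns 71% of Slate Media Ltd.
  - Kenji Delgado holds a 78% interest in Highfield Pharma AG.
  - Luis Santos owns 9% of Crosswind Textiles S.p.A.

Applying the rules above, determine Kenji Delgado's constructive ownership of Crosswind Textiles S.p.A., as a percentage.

By sibling attribution (R3), Kenji Delgado is treated as also owning Owen Delgado's interest in Slate Media Ltd, giving 29% + 71% = 100%.
Chain via Highfield Pharma AG (R2): 78% × 43% = 33.54% of Crosswind Textiles S.p.A.
Chain via Copperline Services GmbH (R2): 31% × 11% = 3.41% of Crosswind Textiles S.p.A.
Chain via Slate Media Ltd (R2): 100% × 34% = 34% of Crosswind Textiles S.p.A.
Aggregating (R1): 33.54% + 3.41% + 34% = 70.95%.

70.95%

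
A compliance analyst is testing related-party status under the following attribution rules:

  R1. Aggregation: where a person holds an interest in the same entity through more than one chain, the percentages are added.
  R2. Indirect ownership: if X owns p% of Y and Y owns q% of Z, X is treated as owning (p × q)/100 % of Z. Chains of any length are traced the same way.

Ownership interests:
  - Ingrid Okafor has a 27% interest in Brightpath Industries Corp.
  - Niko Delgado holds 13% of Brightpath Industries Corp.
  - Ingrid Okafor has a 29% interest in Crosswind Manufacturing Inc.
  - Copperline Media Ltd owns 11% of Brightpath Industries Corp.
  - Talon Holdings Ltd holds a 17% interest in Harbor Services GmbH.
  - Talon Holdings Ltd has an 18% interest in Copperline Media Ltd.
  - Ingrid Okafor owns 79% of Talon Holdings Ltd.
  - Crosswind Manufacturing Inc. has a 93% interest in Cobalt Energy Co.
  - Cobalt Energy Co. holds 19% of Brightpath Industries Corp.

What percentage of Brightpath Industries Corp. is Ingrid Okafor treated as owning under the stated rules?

Chain via Talon Holdings Ltd → Copperline Media Ltd (R2): 79% × 18% × 11% = 1.5642% of Brightpath Industries Corp.
Chain via Crosswind Manufacturing Inc. → Cobalt Energy Co. (R2): 29% × 93% × 19% = 5.1243% of Brightpath Industries Corp.
Direct interest in Brightpath Industries Corp: 27%.
Aggregating (R1): 1.5642% + 5.1243% + 27% = 33.6885%.

33.6885%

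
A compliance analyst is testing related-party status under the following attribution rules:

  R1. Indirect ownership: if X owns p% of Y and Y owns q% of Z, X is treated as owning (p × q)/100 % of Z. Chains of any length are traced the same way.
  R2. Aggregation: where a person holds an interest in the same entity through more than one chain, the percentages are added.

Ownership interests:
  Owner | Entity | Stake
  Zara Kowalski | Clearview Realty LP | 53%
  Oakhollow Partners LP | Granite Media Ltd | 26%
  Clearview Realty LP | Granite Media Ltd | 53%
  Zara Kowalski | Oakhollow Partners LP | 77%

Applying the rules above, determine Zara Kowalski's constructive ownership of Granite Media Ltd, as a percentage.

Chain via Oakhollow Partners LP (R1): 77% × 26% = 20.02% of Granite Media Ltd.
Chain via Clearview Realty LP (R1): 53% × 53% = 28.09% of Granite Media Ltd.
Aggregating (R2): 20.02% + 28.09% = 48.11%.

48.11%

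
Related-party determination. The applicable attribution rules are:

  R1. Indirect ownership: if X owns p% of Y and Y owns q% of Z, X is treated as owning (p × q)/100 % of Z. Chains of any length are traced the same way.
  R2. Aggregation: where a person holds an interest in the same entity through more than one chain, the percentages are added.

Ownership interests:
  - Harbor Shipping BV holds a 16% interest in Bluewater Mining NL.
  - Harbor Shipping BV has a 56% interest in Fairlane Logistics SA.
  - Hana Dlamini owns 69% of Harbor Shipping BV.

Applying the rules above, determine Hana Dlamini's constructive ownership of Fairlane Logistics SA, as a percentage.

38.64%

Chain via Harbor Shipping BV (R1): 69% × 56% = 38.64% of Fairlane Logistics SA.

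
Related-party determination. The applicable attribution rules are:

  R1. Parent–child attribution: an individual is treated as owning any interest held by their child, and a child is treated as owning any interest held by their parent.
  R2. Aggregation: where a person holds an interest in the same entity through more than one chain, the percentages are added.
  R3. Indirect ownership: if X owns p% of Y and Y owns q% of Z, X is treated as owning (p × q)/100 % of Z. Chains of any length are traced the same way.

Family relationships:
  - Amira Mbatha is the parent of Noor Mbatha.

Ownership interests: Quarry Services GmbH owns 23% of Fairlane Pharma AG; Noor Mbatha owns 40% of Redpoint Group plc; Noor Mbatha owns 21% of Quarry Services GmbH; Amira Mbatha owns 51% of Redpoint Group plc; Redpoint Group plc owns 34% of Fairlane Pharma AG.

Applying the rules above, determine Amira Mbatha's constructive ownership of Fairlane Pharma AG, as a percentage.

35.77%

By parent–child attribution (R1), Amira Mbatha is treated as also owning Noor Mbatha's interest in Redpoint Group plc, giving 51% + 40% = 91%.
By parent–child attribution (R1), Amira Mbatha is treated as owning Noor Mbatha's 21% interest in Quarry Services GmbH.
Chain via Redpoint Group plc (R3): 91% × 34% = 30.94% of Fairlane Pharma AG.
Chain via Quarry Services GmbH (R3): 21% × 23% = 4.83% of Fairlane Pharma AG.
Aggregating (R2): 30.94% + 4.83% = 35.77%.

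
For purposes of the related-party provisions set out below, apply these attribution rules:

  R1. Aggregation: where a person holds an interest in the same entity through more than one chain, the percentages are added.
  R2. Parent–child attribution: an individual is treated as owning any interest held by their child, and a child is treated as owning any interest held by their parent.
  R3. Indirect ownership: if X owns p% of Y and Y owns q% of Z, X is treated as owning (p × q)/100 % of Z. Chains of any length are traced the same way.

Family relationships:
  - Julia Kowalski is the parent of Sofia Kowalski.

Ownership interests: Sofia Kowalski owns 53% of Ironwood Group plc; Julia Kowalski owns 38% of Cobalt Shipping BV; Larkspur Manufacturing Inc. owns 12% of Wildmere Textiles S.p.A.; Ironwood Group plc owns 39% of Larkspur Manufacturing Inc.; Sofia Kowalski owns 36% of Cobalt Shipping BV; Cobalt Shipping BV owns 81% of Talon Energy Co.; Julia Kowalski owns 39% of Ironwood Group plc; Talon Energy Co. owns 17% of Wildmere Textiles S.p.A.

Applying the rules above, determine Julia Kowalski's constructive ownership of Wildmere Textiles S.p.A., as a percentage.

14.4954%

By parent–child attribution (R2), Julia Kowalski is treated as also owning Sofia Kowalski's interest in Cobalt Shipping BV, giving 38% + 36% = 74%.
By parent–child attribution (R2), Julia Kowalski is treated as also owning Sofia Kowalski's interest in Ironwood Group plc, giving 39% + 53% = 92%.
Chain via Cobalt Shipping BV → Talon Energy Co. (R3): 74% × 81% × 17% = 10.1898% of Wildmere Textiles S.p.A.
Chain via Ironwood Group plc → Larkspur Manufacturing Inc. (R3): 92% × 39% × 12% = 4.3056% of Wildmere Textiles S.p.A.
Aggregating (R1): 10.1898% + 4.3056% = 14.4954%.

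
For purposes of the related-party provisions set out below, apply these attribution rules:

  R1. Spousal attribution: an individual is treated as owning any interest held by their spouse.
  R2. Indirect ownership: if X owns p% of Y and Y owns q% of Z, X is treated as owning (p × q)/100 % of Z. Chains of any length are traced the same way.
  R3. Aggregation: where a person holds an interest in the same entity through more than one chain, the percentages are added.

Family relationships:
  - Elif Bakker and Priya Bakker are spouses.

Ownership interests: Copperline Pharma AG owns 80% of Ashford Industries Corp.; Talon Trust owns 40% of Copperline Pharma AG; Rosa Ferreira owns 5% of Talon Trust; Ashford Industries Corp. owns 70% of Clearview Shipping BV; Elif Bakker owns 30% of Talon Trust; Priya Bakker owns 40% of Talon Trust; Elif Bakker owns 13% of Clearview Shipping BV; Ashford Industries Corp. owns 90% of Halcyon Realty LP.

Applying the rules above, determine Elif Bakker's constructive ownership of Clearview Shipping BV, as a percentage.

28.68%

By spousal attribution (R1), Elif Bakker is treated as also owning Priya Bakker's interest in Talon Trust, giving 30% + 40% = 70%.
Chain via Talon Trust → Copperline Pharma AG → Ashford Industries Corp. (R2): 70% × 40% × 80% × 70% = 15.68% of Clearview Shipping BV.
Direct interest in Clearview Shipping BV: 13%.
Aggregating (R3): 15.68% + 13% = 28.68%.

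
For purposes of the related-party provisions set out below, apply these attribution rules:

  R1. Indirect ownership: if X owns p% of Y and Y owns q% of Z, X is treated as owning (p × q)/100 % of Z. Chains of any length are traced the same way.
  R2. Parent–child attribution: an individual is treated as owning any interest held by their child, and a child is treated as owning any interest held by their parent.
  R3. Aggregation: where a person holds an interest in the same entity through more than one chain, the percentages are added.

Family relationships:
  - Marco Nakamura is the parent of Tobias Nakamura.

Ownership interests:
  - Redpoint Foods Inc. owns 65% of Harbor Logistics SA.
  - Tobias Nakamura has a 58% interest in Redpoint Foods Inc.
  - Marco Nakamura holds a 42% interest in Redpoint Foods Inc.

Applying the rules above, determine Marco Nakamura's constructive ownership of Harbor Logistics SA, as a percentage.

65%

By parent–child attribution (R2), Marco Nakamura is treated as also owning Tobias Nakamura's interest in Redpoint Foods Inc, giving 42% + 58% = 100%.
Chain via Redpoint Foods Inc. (R1): 100% × 65% = 65% of Harbor Logistics SA.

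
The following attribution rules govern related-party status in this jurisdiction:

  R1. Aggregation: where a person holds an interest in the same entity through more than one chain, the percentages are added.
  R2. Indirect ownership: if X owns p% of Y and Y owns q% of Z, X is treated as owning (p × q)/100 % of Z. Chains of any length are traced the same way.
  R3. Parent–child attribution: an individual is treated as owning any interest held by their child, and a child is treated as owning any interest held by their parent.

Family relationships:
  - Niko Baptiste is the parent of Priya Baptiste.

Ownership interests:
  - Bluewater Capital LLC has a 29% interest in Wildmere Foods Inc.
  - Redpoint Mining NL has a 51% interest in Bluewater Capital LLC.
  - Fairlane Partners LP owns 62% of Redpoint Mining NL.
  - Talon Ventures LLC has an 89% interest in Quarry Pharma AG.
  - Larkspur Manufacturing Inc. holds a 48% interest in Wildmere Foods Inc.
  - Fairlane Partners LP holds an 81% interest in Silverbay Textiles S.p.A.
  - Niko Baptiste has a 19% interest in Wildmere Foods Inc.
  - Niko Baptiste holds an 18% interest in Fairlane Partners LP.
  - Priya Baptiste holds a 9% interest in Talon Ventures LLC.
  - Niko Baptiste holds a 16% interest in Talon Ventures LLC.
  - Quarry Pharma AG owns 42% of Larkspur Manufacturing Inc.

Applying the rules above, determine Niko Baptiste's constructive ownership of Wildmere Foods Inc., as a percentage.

25.136164%

By parent–child attribution (R3), Niko Baptiste is treated as also owning Priya Baptiste's interest in Talon Ventures LLC, giving 16% + 9% = 25%.
Chain via Fairlane Partners LP → Redpoint Mining NL → Bluewater Capital LLC (R2): 18% × 62% × 51% × 29% = 1.650564% of Wildmere Foods Inc.
Chain via Talon Ventures LLC → Quarry Pharma AG → Larkspur Manufacturing Inc. (R2): 25% × 89% × 42% × 48% = 4.4856% of Wildmere Foods Inc.
Direct interest in Wildmere Foods Inc: 19%.
Aggregating (R1): 1.650564% + 4.4856% + 19% = 25.136164%.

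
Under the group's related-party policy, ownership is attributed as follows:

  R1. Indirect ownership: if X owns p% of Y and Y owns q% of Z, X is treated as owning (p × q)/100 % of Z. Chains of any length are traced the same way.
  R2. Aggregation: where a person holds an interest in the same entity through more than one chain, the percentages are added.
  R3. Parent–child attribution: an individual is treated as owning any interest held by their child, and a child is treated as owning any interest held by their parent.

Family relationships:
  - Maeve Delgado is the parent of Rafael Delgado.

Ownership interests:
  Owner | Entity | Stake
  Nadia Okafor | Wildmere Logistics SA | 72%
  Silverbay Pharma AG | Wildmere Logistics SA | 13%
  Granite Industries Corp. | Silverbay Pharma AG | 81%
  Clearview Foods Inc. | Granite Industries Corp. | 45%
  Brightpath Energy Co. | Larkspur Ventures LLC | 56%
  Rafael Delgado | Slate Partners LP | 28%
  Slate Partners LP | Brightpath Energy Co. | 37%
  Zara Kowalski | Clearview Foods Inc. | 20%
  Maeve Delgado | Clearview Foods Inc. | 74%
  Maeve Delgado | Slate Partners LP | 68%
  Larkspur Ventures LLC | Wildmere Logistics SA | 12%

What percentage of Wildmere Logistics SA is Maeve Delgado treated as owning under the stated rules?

5.893434%

By parent–child attribution (R3), Maeve Delgado is treated as also owning Rafael Delgado's interest in Slate Partners LP, giving 68% + 28% = 96%.
Chain via Clearview Foods Inc. → Granite Industries Corp. → Silverbay Pharma AG (R1): 74% × 45% × 81% × 13% = 3.50649% of Wildmere Logistics SA.
Chain via Slate Partners LP → Brightpath Energy Co. → Larkspur Ventures LLC (R1): 96% × 37% × 56% × 12% = 2.386944% of Wildmere Logistics SA.
Aggregating (R2): 3.50649% + 2.386944% = 5.893434%.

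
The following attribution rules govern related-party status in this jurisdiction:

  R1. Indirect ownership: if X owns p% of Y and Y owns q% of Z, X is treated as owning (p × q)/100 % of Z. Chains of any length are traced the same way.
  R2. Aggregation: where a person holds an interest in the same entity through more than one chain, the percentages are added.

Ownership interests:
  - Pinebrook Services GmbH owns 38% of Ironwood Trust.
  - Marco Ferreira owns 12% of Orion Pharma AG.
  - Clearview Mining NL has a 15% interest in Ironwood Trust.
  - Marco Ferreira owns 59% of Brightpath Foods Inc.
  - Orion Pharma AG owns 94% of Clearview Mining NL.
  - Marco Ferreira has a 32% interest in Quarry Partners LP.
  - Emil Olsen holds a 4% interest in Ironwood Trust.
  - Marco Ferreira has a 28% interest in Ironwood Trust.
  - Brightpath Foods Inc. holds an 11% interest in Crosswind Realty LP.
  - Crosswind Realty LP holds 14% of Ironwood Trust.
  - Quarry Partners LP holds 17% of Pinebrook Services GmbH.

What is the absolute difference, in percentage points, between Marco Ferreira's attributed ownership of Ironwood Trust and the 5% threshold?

Chain via Orion Pharma AG → Clearview Mining NL (R1): 12% × 94% × 15% = 1.692% of Ironwood Trust.
Chain via Brightpath Foods Inc. → Crosswind Realty LP (R1): 59% × 11% × 14% = 0.9086% of Ironwood Trust.
Chain via Quarry Partners LP → Pinebrook Services GmbH (R1): 32% × 17% × 38% = 2.0672% of Ironwood Trust.
Direct interest in Ironwood Trust: 28%.
Aggregating (R2): 1.692% + 0.9086% + 2.0672% + 28% = 32.6678%.
32.6678% exceeds the 5% threshold by 27.6678 percentage points.

27.6678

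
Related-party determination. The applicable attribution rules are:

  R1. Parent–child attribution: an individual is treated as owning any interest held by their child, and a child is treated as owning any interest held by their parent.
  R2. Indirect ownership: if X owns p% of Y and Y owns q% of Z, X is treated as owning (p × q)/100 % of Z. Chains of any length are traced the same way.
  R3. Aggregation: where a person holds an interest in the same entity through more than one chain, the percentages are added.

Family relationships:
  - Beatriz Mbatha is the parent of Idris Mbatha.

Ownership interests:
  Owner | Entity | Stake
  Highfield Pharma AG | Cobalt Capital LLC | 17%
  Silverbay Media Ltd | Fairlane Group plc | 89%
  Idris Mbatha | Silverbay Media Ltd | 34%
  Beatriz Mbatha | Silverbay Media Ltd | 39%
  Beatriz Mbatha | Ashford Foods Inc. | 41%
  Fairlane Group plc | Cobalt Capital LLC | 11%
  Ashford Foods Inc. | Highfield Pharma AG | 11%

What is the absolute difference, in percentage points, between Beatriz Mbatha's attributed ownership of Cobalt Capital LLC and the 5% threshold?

By parent–child attribution (R1), Beatriz Mbatha is treated as also owning Idris Mbatha's interest in Silverbay Media Ltd, giving 39% + 34% = 73%.
Chain via Ashford Foods Inc. → Highfield Pharma AG (R2): 41% × 11% × 17% = 0.7667% of Cobalt Capital LLC.
Chain via Silverbay Media Ltd → Fairlane Group plc (R2): 73% × 89% × 11% = 7.1467% of Cobalt Capital LLC.
Aggregating (R3): 0.7667% + 7.1467% = 7.9134%.
7.9134% exceeds the 5% threshold by 2.9134 percentage points.

2.9134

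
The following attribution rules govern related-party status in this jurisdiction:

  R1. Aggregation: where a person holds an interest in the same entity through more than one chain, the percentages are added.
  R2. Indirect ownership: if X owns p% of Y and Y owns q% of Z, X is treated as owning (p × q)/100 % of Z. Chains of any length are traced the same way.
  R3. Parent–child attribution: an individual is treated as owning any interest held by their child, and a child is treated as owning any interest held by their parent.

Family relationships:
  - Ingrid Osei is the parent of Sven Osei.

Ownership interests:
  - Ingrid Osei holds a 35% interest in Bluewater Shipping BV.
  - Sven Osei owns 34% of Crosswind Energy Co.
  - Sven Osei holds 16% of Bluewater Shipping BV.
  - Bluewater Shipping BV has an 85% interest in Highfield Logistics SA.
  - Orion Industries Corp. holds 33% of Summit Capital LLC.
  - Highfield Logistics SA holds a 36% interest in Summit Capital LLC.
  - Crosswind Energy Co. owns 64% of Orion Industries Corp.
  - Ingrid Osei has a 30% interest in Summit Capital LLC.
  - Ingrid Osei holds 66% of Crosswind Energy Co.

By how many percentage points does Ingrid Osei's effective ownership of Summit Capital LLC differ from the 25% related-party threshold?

By parent–child attribution (R3), Ingrid Osei is treated as also owning Sven Osei's interest in Bluewater Shipping BV, giving 35% + 16% = 51%.
By parent–child attribution (R3), Ingrid Osei is treated as also owning Sven Osei's interest in Crosswind Energy Co, giving 66% + 34% = 100%.
Chain via Bluewater Shipping BV → Highfield Logistics SA (R2): 51% × 85% × 36% = 15.606% of Summit Capital LLC.
Chain via Crosswind Energy Co. → Orion Industries Corp. (R2): 100% × 64% × 33% = 21.12% of Summit Capital LLC.
Direct interest in Summit Capital LLC: 30%.
Aggregating (R1): 15.606% + 21.12% + 30% = 66.726%.
66.726% exceeds the 25% threshold by 41.726 percentage points.

41.726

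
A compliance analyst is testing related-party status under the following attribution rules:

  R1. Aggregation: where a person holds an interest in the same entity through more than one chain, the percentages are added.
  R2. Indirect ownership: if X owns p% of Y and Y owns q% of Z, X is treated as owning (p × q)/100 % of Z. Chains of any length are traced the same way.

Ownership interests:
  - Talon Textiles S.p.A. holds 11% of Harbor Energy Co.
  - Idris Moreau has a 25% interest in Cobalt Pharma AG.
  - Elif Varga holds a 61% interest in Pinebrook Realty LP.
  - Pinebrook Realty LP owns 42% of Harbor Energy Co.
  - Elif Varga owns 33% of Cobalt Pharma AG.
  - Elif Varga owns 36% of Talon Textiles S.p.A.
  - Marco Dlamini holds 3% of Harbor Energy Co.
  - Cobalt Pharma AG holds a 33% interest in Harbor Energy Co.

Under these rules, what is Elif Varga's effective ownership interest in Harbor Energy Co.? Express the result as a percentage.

Chain via Talon Textiles S.p.A. (R2): 36% × 11% = 3.96% of Harbor Energy Co.
Chain via Cobalt Pharma AG (R2): 33% × 33% = 10.89% of Harbor Energy Co.
Chain via Pinebrook Realty LP (R2): 61% × 42% = 25.62% of Harbor Energy Co.
Aggregating (R1): 3.96% + 10.89% + 25.62% = 40.47%.

40.47%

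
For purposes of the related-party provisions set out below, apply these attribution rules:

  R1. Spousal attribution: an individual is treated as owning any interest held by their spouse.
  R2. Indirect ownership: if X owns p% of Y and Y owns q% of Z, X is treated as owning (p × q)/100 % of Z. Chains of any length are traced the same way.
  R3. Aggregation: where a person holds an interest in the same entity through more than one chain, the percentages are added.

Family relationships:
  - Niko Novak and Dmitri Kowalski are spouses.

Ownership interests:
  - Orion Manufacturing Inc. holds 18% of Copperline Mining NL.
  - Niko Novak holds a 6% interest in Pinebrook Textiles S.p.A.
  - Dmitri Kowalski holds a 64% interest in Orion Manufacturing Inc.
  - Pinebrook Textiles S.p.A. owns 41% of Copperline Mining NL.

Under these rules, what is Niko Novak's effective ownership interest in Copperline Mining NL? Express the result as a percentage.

By spousal attribution (R1), Niko Novak is treated as owning Dmitri Kowalski's 64% interest in Orion Manufacturing Inc.
Chain via Pinebrook Textiles S.p.A. (R2): 6% × 41% = 2.46% of Copperline Mining NL.
Chain via Orion Manufacturing Inc. (R2): 64% × 18% = 11.52% of Copperline Mining NL.
Aggregating (R3): 2.46% + 11.52% = 13.98%.

13.98%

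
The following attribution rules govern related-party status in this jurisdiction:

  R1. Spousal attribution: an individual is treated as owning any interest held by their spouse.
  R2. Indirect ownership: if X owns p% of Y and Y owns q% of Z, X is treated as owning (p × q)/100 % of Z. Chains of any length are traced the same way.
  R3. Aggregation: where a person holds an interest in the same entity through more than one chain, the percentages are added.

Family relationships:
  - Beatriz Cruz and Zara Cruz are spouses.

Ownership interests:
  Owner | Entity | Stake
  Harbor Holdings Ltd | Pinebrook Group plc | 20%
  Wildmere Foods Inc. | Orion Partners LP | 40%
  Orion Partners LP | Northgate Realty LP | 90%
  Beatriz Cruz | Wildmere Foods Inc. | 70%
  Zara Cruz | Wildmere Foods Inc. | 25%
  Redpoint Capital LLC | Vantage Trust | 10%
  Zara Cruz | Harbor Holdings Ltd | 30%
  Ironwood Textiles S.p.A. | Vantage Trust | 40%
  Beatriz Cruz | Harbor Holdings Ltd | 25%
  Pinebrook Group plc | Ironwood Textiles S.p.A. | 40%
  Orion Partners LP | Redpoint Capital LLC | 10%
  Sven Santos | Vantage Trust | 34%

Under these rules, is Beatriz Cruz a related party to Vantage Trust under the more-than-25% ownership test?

By spousal attribution (R1), Beatriz Cruz is treated as also owning Zara Cruz's interest in Wildmere Foods Inc, giving 70% + 25% = 95%.
By spousal attribution (R1), Beatriz Cruz is treated as also owning Zara Cruz's interest in Harbor Holdings Ltd, giving 25% + 30% = 55%.
Chain via Wildmere Foods Inc. → Orion Partners LP → Redpoint Capital LLC (R2): 95% × 40% × 10% × 10% = 0.38% of Vantage Trust.
Chain via Harbor Holdings Ltd → Pinebrook Group plc → Ironwood Textiles S.p.A. (R2): 55% × 20% × 40% × 40% = 1.76% of Vantage Trust.
Aggregating (R3): 0.38% + 1.76% = 2.14%.
2.14% does not exceed the 25% threshold, so Beatriz is not a related party to Vantage Trust.

No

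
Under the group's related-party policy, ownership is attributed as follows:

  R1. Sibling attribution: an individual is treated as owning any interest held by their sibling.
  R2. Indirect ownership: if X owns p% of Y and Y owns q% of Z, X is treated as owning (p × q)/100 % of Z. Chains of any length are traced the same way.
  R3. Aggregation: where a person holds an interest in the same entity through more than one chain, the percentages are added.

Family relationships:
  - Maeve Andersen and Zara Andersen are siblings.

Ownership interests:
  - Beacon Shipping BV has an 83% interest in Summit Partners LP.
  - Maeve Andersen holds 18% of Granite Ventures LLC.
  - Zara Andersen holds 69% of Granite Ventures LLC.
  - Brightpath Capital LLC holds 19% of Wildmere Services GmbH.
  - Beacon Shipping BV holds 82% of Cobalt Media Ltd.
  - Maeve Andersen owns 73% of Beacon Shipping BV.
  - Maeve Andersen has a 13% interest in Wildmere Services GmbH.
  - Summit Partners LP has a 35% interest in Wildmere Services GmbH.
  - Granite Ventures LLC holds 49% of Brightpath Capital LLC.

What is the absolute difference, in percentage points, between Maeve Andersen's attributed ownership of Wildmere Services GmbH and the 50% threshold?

7.6938

By sibling attribution (R1), Maeve Andersen is treated as also owning Zara Andersen's interest in Granite Ventures LLC, giving 18% + 69% = 87%.
Chain via Beacon Shipping BV → Summit Partners LP (R2): 73% × 83% × 35% = 21.2065% of Wildmere Services GmbH.
Chain via Granite Ventures LLC → Brightpath Capital LLC (R2): 87% × 49% × 19% = 8.0997% of Wildmere Services GmbH.
Direct interest in Wildmere Services GmbH: 13%.
Aggregating (R3): 21.2065% + 8.0997% + 13% = 42.3062%.
42.3062% falls short of the 50% threshold by 7.6938 percentage points.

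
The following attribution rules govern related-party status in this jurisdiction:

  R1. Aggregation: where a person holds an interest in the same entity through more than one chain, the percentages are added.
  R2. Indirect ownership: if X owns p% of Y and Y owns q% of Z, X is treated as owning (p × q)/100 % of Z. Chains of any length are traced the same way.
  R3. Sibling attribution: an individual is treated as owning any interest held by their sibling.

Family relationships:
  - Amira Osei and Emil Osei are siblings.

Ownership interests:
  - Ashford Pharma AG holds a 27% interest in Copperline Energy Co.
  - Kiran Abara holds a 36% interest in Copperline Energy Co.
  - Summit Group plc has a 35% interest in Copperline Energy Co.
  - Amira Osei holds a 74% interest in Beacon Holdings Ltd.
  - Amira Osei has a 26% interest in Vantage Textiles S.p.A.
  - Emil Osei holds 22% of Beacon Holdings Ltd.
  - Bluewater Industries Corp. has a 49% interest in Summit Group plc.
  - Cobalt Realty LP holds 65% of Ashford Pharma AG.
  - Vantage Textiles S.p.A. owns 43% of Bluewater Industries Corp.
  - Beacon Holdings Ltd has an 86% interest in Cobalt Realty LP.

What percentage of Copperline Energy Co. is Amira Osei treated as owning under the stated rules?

By sibling attribution (R3), Amira Osei is treated as also owning Emil Osei's interest in Beacon Holdings Ltd, giving 74% + 22% = 96%.
Chain via Beacon Holdings Ltd → Cobalt Realty LP → Ashford Pharma AG (R2): 96% × 86% × 65% × 27% = 14.48928% of Copperline Energy Co.
Chain via Vantage Textiles S.p.A. → Bluewater Industries Corp. → Summit Group plc (R2): 26% × 43% × 49% × 35% = 1.91737% of Copperline Energy Co.
Aggregating (R1): 14.48928% + 1.91737% = 16.40665%.

16.40665%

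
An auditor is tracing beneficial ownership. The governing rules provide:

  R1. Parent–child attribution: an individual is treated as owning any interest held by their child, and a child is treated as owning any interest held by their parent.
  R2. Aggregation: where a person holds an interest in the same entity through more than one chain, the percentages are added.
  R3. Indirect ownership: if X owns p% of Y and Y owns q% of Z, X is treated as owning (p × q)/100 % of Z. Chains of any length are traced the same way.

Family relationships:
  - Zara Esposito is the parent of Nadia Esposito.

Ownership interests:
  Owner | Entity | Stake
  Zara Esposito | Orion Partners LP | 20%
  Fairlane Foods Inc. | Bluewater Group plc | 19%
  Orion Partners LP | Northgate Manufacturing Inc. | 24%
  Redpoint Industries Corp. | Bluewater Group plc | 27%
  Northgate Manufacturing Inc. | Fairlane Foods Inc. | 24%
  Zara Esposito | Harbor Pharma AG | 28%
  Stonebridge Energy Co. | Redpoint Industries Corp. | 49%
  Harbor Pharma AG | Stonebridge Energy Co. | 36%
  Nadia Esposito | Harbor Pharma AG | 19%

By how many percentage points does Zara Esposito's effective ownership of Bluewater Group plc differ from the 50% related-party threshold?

By parent–child attribution (R1), Zara Esposito is treated as also owning Nadia Esposito's interest in Harbor Pharma AG, giving 28% + 19% = 47%.
Chain via Orion Partners LP → Northgate Manufacturing Inc. → Fairlane Foods Inc. (R3): 20% × 24% × 24% × 19% = 0.21888% of Bluewater Group plc.
Chain via Harbor Pharma AG → Stonebridge Energy Co. → Redpoint Industries Corp. (R3): 47% × 36% × 49% × 27% = 2.238516% of Bluewater Group plc.
Aggregating (R2): 0.21888% + 2.238516% = 2.457396%.
2.457396% falls short of the 50% threshold by 47.542604 percentage points.

47.542604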